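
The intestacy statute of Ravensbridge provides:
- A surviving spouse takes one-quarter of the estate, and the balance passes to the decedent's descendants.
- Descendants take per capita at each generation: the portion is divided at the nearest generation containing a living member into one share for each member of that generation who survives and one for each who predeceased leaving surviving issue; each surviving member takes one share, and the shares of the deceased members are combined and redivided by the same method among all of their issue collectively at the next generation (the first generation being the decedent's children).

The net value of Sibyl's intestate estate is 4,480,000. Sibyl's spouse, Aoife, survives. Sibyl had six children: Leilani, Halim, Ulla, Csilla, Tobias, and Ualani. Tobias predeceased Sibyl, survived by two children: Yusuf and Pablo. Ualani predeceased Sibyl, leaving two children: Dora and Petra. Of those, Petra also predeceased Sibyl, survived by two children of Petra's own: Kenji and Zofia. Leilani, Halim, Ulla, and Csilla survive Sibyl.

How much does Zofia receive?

Aoife takes one-quarter of 4,480,000 = 1,120,000. The remaining 3,360,000 passes to the descendants.
The descendants' portion (3,360,000) is divided at the children's generation into 6 shares of 560,000. Leilani, Halim, Ulla, and Csilla each take 560,000. The 2 shares of the deceased (Tobias and Ualani) are combined into a pool of 1,120,000.
That pool (1,120,000) is divided at the grandchildren's generation into 4 shares of 280,000. Yusuf, Pablo, and Dora each take 280,000. The remaining share for the deceased Petra (280,000) is carried to the next generation.
That pool (280,000) is divided at the great-grandchildren's generation equally among Kenji and Zofia: 140,000 each.

Zofia receives 140,000.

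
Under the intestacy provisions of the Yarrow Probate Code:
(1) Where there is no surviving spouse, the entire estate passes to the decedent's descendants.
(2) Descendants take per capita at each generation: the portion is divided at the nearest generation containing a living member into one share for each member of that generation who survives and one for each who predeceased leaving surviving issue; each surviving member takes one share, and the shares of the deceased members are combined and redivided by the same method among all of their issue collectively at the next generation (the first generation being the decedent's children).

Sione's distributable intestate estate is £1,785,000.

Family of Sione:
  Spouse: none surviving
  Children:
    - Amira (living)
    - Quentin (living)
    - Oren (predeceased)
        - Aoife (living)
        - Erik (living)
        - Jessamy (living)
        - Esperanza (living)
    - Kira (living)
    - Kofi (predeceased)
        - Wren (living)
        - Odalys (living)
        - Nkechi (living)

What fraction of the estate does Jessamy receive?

Jessamy receives 2/35 of the estate.

The entire £1,785,000 passes to the descendants.
That amount (£1,785,000) is divided at the children's generation into 5 shares of £357,000. Amira, Quentin, and Kira each take £357,000. The 2 shares of the deceased (Oren and Kofi) are combined into a pool of £714,000.
That pool (£714,000) is divided at the grandchildren's generation equally among Aoife, Erik, Jessamy, Esperanza, Wren, Odalys, and Nkechi: £102,000 each.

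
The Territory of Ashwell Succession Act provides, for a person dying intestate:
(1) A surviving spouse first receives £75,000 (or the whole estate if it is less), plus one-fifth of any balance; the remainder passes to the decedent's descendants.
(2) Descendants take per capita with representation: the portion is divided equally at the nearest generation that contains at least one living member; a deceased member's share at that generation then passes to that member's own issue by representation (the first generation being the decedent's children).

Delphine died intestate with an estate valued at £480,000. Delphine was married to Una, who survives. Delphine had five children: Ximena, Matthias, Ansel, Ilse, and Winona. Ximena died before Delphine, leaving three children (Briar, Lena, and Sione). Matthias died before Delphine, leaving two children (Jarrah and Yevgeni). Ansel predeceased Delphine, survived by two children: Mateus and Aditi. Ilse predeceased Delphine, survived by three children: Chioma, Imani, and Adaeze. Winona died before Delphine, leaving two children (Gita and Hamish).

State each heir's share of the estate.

Una: £156,000; Briar: £27,000; Lena: £27,000; Sione: £27,000; Jarrah: £27,000; Yevgeni: £27,000; Mateus: £27,000; Aditi: £27,000; Chioma: £27,000; Imani: £27,000; Adaeze: £27,000; Gita: £27,000; Hamish: £27,000

Una first takes £75,000, leaving a balance of £405,000. Una then takes one-fifth of the balance (£81,000), for a total of £156,000. The remaining £324,000 passes to the descendants.
No child survives, so the initial division is made at the grandchildren's generation.
The descendants' portion (£324,000) is divided into 12 shares of £27,000: Briar, Lena, Sione, Jarrah, Yevgeni, Mateus, Aditi, Chioma, Imani, Adaeze, Gita, and Hamish each take £27,000.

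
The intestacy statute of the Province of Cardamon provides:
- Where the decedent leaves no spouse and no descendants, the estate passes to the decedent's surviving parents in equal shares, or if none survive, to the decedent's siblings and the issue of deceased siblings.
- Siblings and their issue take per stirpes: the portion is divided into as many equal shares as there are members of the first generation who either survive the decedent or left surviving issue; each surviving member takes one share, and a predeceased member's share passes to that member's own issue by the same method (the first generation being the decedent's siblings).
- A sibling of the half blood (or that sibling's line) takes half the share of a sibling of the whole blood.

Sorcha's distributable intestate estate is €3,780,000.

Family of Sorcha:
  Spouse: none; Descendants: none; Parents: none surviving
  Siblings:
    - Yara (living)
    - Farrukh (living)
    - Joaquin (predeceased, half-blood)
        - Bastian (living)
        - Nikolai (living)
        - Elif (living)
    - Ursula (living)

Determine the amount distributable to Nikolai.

The entire €3,780,000 passes to the siblings and their issue.
Counting each half-blood sibling's line as half a unit, there are 7/2 units in €3,780,000, so one unit is €1,080,000. Whole-blood lines (Yara, Farrukh, and Ursula) take €1,080,000 each; half-blood lines (Joaquin) take €540,000 each.
Joaquin's share (€540,000) is divided into 3 shares of €180,000: Bastian, Nikolai, and Elif each take €180,000.

Nikolai receives €180,000.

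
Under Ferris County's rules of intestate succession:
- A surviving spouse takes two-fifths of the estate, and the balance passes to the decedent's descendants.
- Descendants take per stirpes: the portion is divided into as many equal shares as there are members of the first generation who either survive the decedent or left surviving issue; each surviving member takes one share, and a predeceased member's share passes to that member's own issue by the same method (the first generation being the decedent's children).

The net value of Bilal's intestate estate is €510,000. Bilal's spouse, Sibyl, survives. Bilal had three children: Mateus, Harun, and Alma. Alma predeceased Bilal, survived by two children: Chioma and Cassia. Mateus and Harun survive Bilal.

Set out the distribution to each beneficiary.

Sibyl: €204,000; Mateus: €102,000; Harun: €102,000; Chioma: €51,000; Cassia: €51,000

Sibyl takes two-fifths of €510,000 = €204,000. The remaining €306,000 passes to the descendants.
The descendants' portion (€306,000) is divided into 3 shares of €102,000: Mateus and Harun each take €102,000; Alma's €102,000 share passes to Alma's issue.
Alma's share (€102,000) is divided into 2 shares of €51,000: Chioma and Cassia each take €51,000.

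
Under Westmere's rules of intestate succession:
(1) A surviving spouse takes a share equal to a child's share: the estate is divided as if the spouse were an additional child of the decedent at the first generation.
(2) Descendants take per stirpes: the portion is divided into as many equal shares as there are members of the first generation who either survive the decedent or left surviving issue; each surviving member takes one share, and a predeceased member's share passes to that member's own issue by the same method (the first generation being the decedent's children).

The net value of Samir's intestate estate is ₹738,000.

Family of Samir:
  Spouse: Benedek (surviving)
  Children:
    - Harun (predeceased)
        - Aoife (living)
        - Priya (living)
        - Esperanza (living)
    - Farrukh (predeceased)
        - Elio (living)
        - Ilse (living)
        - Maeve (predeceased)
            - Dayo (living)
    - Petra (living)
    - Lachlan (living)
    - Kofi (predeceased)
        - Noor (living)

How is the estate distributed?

The spouse counts as an additional share at the children's level, so there are 6 primary shares of ₹123,000. Benedek takes one such share (₹123,000).
The children's combined portion (₹615,000) is divided into 5 shares of ₹123,000: Petra and Lachlan each take ₹123,000; Harun's ₹123,000 share passes to Harun's issue; Farrukh's ₹123,000 share passes to Farrukh's issue; Kofi's ₹123,000 share passes to Kofi's issue.
Harun's share (₹123,000) is divided into 3 shares of ₹41,000: Aoife, Priya, and Esperanza each take ₹41,000.
Farrukh's share (₹123,000) is divided into 3 shares of ₹41,000: Elio and Ilse each take ₹41,000; Maeve's ₹41,000 share passes to Maeve's issue.
Maeve's share (₹41,000) passes entirely to Dayo.
Kofi's share (₹123,000) passes entirely to Noor.

Benedek: ₹123,000; Aoife: ₹41,000; Priya: ₹41,000; Esperanza: ₹41,000; Elio: ₹41,000; Ilse: ₹41,000; Dayo: ₹41,000; Petra: ₹123,000; Lachlan: ₹123,000; Noor: ₹123,000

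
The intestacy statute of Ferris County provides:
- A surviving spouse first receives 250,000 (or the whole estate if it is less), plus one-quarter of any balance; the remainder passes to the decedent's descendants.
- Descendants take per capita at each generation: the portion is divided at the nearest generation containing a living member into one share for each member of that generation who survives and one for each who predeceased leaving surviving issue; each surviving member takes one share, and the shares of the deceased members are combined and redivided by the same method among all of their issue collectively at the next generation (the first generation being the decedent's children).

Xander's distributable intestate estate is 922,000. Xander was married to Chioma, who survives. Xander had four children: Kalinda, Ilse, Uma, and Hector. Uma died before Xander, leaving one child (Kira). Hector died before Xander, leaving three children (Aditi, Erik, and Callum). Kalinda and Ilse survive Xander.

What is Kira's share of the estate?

Chioma first takes 250,000, leaving a balance of 672,000. Chioma then takes one-quarter of the balance (168,000), for a total of 418,000. The remaining 504,000 passes to the descendants.
The descendants' portion (504,000) is divided at the children's generation into 4 shares of 126,000. Kalinda and Ilse each take 126,000. The 2 shares of the deceased (Uma and Hector) are combined into a pool of 252,000.
That pool (252,000) is divided at the grandchildren's generation equally among Kira, Aditi, Erik, and Callum: 63,000 each.

Kira receives 63,000.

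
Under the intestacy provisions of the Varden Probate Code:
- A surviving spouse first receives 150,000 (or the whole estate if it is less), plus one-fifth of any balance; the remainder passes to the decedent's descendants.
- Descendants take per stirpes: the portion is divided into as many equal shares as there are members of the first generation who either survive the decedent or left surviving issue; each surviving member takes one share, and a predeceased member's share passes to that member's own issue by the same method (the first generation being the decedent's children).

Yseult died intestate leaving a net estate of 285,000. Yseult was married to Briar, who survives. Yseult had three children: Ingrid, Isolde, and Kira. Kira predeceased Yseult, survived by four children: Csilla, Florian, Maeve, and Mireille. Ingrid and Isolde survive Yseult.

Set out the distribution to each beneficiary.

Briar first takes 150,000, leaving a balance of 135,000. Briar then takes one-fifth of the balance (27,000), for a total of 177,000. The remaining 108,000 passes to the descendants.
The descendants' portion (108,000) is divided into 3 shares of 36,000: Ingrid and Isolde each take 36,000; Kira's 36,000 share passes to Kira's issue.
Kira's share (36,000) is divided into 4 shares of 9,000: Csilla, Florian, Maeve, and Mireille each take 9,000.

Briar: 177,000; Ingrid: 36,000; Isolde: 36,000; Csilla: 9,000; Florian: 9,000; Maeve: 9,000; Mireille: 9,000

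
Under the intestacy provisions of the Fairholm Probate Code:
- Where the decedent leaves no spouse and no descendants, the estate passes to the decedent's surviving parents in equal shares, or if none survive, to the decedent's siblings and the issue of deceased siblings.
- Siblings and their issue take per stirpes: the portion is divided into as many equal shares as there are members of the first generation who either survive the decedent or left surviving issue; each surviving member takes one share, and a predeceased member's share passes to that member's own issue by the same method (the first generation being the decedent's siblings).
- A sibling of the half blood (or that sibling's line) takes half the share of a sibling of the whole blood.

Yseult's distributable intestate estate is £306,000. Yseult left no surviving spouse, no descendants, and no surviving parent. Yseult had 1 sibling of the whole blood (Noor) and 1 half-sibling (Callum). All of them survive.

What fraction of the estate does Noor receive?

Noor receives 2/3 of the estate.

The entire £306,000 passes to the siblings and their issue.
Counting each half-blood sibling's line as half a unit, there are 3/2 units in £306,000, so one unit is £204,000. Whole-blood lines (Noor) take £204,000 each; half-blood lines (Callum) take £102,000 each.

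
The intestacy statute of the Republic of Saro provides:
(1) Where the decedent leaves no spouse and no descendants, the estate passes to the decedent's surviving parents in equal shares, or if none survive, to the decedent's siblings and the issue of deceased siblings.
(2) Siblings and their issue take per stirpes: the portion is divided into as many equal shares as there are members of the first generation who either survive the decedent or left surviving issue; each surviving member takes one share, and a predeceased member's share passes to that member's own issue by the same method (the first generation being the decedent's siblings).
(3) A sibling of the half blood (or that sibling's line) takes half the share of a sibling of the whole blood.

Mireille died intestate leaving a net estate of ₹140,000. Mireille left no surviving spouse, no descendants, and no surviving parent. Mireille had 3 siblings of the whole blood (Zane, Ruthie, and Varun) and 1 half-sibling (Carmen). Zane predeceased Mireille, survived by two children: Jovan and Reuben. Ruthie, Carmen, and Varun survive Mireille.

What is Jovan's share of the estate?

The entire ₹140,000 passes to the siblings and their issue.
Counting each half-blood sibling's line as half a unit, there are 7/2 units in ₹140,000, so one unit is ₹40,000. Whole-blood lines (Zane, Ruthie, and Varun) take ₹40,000 each; half-blood lines (Carmen) take ₹20,000 each.
Zane's share (₹40,000) is divided into 2 shares of ₹20,000: Jovan and Reuben each take ₹20,000.

Jovan receives ₹20,000.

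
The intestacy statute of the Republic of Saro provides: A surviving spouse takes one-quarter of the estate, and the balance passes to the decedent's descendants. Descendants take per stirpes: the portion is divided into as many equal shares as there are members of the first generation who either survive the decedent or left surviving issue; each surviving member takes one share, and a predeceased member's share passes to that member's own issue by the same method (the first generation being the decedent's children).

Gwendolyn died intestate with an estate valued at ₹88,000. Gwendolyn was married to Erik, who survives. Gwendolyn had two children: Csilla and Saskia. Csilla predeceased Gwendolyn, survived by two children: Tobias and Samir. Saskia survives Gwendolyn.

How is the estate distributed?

Erik: ₹22,000; Tobias: ₹16,500; Samir: ₹16,500; Saskia: ₹33,000

Erik takes one-quarter of ₹88,000 = ₹22,000. The remaining ₹66,000 passes to the descendants.
The descendants' portion (₹66,000) is divided into 2 shares of ₹33,000: Saskia takes ₹33,000; Csilla's ₹33,000 share passes to Csilla's issue.
Csilla's share (₹33,000) is divided into 2 shares of ₹16,500: Tobias and Samir each take ₹16,500.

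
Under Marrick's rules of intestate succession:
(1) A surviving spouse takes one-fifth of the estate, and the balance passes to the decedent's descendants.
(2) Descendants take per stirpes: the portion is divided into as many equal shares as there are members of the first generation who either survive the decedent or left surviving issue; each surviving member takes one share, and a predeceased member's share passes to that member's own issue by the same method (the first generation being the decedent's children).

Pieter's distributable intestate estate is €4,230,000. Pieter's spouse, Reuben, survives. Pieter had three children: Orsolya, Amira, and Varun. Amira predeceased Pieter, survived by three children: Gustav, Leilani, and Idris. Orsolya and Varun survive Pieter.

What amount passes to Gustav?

Gustav receives €376,000.

Reuben takes one-fifth of €4,230,000 = €846,000. The remaining €3,384,000 passes to the descendants.
The descendants' portion (€3,384,000) is divided into 3 shares of €1,128,000: Orsolya and Varun each take €1,128,000; Amira's €1,128,000 share passes to Amira's issue.
Amira's share (€1,128,000) is divided into 3 shares of €376,000: Gustav, Leilani, and Idris each take €376,000.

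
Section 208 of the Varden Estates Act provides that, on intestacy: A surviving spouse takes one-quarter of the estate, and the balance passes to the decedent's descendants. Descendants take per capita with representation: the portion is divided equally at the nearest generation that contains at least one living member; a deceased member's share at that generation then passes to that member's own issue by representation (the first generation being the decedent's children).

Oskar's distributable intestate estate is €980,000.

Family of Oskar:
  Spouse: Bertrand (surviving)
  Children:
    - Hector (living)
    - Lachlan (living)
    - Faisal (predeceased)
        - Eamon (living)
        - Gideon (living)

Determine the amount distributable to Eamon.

Bertrand takes one-quarter of €980,000 = €245,000. The remaining €735,000 passes to the descendants.
The descendants' portion (€735,000) is divided into 3 shares of €245,000: Hector and Lachlan each take €245,000; Faisal's €245,000 share passes to Faisal's issue.
Faisal's share (€245,000) is divided into 2 shares of €122,500: Eamon and Gideon each take €122,500.

Eamon receives €122,500.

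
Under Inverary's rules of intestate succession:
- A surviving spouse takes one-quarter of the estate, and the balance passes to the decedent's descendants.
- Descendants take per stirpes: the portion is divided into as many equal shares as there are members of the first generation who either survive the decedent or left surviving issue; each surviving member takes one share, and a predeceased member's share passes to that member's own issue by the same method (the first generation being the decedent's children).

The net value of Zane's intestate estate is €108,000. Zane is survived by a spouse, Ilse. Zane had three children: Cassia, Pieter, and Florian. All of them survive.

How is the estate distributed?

Ilse takes one-quarter of €108,000 = €27,000. The remaining €81,000 passes to the descendants.
The descendants' portion (€81,000) is divided into 3 shares of €27,000: Cassia, Pieter, and Florian each take €27,000.

Ilse: €27,000; Cassia: €27,000; Pieter: €27,000; Florian: €27,000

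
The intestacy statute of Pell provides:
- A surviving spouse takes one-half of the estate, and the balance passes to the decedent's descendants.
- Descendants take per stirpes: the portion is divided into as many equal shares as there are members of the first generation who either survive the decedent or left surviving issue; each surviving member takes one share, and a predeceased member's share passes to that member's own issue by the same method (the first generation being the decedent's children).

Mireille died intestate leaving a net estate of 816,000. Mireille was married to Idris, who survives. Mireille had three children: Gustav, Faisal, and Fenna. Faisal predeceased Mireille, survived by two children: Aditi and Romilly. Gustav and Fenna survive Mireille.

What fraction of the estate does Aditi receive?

Aditi receives 1/12 of the estate.

Idris takes one-half of 816,000 = 408,000. The remaining 408,000 passes to the descendants.
The descendants' portion (408,000) is divided into 3 shares of 136,000: Gustav and Fenna each take 136,000; Faisal's 136,000 share passes to Faisal's issue.
Faisal's share (136,000) is divided into 2 shares of 68,000: Aditi and Romilly each take 68,000.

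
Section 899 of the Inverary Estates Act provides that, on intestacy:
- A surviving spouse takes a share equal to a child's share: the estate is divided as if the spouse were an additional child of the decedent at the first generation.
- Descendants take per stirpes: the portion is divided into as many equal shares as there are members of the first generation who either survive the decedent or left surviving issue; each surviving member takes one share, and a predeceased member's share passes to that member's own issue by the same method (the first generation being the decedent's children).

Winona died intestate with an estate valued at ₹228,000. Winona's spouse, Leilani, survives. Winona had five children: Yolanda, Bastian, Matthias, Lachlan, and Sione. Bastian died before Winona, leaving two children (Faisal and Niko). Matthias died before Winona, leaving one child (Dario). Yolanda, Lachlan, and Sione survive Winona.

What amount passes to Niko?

Niko receives ₹19,000.

The spouse counts as an additional share at the children's level, so there are 6 primary shares of ₹38,000. Leilani takes one such share (₹38,000).
The children's combined portion (₹190,000) is divided into 5 shares of ₹38,000: Yolanda, Lachlan, and Sione each take ₹38,000; Bastian's ₹38,000 share passes to Bastian's issue; Matthias's ₹38,000 share passes to Matthias's issue.
Bastian's share (₹38,000) is divided into 2 shares of ₹19,000: Faisal and Niko each take ₹19,000.
Matthias's share (₹38,000) passes entirely to Dario.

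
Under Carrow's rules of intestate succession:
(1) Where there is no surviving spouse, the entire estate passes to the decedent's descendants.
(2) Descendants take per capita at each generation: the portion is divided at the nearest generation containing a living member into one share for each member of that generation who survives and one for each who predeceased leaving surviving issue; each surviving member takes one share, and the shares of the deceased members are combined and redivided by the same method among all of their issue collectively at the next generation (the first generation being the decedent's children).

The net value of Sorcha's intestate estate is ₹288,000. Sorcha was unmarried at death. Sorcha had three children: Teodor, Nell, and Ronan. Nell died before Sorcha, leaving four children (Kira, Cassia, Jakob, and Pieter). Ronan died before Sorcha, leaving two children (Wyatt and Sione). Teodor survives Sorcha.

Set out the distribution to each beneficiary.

The entire ₹288,000 passes to the descendants.
That amount (₹288,000) is divided at the children's generation into 3 shares of ₹96,000. Teodor takes ₹96,000. The 2 shares of the deceased (Nell and Ronan) are combined into a pool of ₹192,000.
That pool (₹192,000) is divided at the grandchildren's generation equally among Kira, Cassia, Jakob, Pieter, Wyatt, and Sione: ₹32,000 each.

Teodor: ₹96,000; Kira: ₹32,000; Cassia: ₹32,000; Jakob: ₹32,000; Pieter: ₹32,000; Wyatt: ₹32,000; Sione: ₹32,000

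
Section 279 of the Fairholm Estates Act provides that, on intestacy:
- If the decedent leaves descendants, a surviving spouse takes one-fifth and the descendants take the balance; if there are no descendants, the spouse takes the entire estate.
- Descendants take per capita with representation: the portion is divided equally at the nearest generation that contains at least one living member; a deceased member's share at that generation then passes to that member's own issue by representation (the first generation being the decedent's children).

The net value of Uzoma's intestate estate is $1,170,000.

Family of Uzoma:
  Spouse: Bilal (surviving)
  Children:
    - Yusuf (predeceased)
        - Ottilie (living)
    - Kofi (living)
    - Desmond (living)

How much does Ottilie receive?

Ottilie receives $312,000.

Bilal takes one-fifth of $1,170,000 = $234,000. The remaining $936,000 passes to the descendants.
The descendants' portion ($936,000) is divided into 3 shares of $312,000: Kofi and Desmond each take $312,000; Yusuf's $312,000 share passes to Yusuf's issue.
Yusuf's share ($312,000) passes entirely to Ottilie.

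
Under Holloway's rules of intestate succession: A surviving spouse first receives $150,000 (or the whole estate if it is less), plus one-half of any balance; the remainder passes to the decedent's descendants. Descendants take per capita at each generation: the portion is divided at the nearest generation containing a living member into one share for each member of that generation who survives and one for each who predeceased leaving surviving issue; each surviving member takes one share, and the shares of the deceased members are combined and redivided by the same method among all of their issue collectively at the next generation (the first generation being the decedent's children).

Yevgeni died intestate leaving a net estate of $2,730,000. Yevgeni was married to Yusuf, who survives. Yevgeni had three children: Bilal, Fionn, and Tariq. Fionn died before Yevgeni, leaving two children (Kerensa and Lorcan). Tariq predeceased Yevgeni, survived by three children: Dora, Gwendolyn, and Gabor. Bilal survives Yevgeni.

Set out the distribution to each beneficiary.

Yusuf: $1,440,000; Bilal: $430,000; Kerensa: $172,000; Lorcan: $172,000; Dora: $172,000; Gwendolyn: $172,000; Gabor: $172,000

Yusuf first takes $150,000, leaving a balance of $2,580,000. Yusuf then takes one-half of the balance ($1,290,000), for a total of $1,440,000. The remaining $1,290,000 passes to the descendants.
The descendants' portion ($1,290,000) is divided at the children's generation into 3 shares of $430,000. Bilal takes $430,000. The 2 shares of the deceased (Fionn and Tariq) are combined into a pool of $860,000.
That pool ($860,000) is divided at the grandchildren's generation equally among Kerensa, Lorcan, Dora, Gwendolyn, and Gabor: $172,000 each.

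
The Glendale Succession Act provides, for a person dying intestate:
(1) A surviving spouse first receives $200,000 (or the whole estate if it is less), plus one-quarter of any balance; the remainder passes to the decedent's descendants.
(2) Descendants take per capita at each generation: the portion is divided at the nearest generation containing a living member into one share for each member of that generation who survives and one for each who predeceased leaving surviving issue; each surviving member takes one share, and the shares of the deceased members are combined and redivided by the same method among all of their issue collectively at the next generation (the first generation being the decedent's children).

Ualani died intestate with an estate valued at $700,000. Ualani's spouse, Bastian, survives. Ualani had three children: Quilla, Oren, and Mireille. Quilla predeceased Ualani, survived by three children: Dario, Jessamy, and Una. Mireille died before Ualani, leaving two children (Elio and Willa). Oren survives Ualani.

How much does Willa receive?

Willa receives $50,000.

Bastian first takes $200,000, leaving a balance of $500,000. Bastian then takes one-quarter of the balance ($125,000), for a total of $325,000. The remaining $375,000 passes to the descendants.
The descendants' portion ($375,000) is divided at the children's generation into 3 shares of $125,000. Oren takes $125,000. The 2 shares of the deceased (Quilla and Mireille) are combined into a pool of $250,000.
That pool ($250,000) is divided at the grandchildren's generation equally among Dario, Jessamy, Una, Elio, and Willa: $50,000 each.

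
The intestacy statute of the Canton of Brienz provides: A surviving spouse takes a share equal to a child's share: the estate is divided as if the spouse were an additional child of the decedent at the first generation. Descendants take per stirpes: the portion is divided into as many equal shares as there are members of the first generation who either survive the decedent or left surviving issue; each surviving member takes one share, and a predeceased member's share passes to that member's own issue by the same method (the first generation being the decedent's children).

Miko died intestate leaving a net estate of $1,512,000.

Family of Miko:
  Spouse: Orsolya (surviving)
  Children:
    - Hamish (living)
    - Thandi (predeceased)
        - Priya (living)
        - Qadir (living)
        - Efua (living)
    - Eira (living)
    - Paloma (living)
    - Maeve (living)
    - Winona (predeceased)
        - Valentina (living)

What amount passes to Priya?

Priya receives $72,000.

The spouse counts as an additional share at the children's level, so there are 7 primary shares of $216,000. Orsolya takes one such share ($216,000).
The children's combined portion ($1,296,000) is divided into 6 shares of $216,000: Hamish, Eira, Paloma, and Maeve each take $216,000; Thandi's $216,000 share passes to Thandi's issue; Winona's $216,000 share passes to Winona's issue.
Thandi's share ($216,000) is divided into 3 shares of $72,000: Priya, Qadir, and Efua each take $72,000.
Winona's share ($216,000) passes entirely to Valentina.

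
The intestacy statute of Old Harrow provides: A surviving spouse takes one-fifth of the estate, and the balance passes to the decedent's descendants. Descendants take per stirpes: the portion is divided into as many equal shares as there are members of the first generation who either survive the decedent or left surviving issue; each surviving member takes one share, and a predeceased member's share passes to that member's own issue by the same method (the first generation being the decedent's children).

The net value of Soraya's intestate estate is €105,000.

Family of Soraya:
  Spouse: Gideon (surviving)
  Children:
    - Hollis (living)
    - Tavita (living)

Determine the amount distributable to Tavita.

Tavita receives €42,000.

Gideon takes one-fifth of €105,000 = €21,000. The remaining €84,000 passes to the descendants.
The descendants' portion (€84,000) is divided into 2 shares of €42,000: Hollis and Tavita each take €42,000.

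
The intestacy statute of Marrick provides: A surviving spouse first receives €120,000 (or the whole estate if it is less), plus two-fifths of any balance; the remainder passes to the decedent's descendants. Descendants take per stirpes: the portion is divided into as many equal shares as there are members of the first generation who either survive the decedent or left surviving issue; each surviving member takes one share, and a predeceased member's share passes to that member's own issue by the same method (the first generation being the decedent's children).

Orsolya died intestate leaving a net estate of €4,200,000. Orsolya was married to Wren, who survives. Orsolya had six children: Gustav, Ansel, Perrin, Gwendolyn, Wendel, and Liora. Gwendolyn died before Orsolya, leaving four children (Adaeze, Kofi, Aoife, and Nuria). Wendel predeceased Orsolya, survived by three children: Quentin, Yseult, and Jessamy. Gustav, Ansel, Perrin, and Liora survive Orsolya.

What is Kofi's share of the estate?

Kofi receives €102,000.

Wren first takes €120,000, leaving a balance of €4,080,000. Wren then takes two-fifths of the balance (€1,632,000), for a total of €1,752,000. The remaining €2,448,000 passes to the descendants.
The descendants' portion (€2,448,000) is divided into 6 shares of €408,000: Gustav, Ansel, Perrin, and Liora each take €408,000; Gwendolyn's €408,000 share passes to Gwendolyn's issue; Wendel's €408,000 share passes to Wendel's issue.
Gwendolyn's share (€408,000) is divided into 4 shares of €102,000: Adaeze, Kofi, Aoife, and Nuria each take €102,000.
Wendel's share (€408,000) is divided into 3 shares of €136,000: Quentin, Yseult, and Jessamy each take €136,000.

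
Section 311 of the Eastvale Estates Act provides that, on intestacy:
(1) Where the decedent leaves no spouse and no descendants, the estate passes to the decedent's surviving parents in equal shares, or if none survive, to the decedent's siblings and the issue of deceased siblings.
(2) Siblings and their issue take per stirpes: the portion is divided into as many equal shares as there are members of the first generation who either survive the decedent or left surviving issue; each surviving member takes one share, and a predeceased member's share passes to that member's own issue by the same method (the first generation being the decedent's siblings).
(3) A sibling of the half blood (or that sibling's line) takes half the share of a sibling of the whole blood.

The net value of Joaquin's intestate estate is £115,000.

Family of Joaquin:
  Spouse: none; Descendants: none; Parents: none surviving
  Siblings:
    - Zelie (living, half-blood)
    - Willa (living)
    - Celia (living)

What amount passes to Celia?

Celia receives £46,000.

The entire £115,000 passes to the siblings and their issue.
Counting each half-blood sibling's line as half a unit, there are 5/2 units in £115,000, so one unit is £46,000. Whole-blood lines (Willa and Celia) take £46,000 each; half-blood lines (Zelie) take £23,000 each.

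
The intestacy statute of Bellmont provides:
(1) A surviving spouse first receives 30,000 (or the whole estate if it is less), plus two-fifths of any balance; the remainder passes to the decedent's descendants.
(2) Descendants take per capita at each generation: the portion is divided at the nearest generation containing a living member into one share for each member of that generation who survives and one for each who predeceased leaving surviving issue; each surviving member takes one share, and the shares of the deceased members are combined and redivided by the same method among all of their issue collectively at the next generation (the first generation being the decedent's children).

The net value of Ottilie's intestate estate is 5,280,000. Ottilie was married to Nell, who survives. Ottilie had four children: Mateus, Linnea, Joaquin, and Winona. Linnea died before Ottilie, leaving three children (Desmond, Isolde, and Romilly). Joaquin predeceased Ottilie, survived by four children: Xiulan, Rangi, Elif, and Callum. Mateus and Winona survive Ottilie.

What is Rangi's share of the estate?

Rangi receives 225,000.

Nell first takes 30,000, leaving a balance of 5,250,000. Nell then takes two-fifths of the balance (2,100,000), for a total of 2,130,000. The remaining 3,150,000 passes to the descendants.
The descendants' portion (3,150,000) is divided at the children's generation into 4 shares of 787,500. Mateus and Winona each take 787,500. The 2 shares of the deceased (Linnea and Joaquin) are combined into a pool of 1,575,000.
That pool (1,575,000) is divided at the grandchildren's generation equally among Desmond, Isolde, Romilly, Xiulan, Rangi, Elif, and Callum: 225,000 each.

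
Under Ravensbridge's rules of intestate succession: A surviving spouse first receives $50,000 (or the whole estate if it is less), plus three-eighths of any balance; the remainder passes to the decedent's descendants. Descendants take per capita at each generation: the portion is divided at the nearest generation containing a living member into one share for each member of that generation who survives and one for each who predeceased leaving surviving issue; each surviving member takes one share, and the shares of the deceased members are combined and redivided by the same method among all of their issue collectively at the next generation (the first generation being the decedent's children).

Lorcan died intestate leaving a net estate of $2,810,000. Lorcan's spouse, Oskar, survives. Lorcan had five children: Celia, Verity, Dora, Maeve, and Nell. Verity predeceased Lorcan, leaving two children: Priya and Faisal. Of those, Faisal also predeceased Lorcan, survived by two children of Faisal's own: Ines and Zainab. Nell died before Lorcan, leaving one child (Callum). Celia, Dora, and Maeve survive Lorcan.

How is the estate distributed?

Oskar first takes $50,000, leaving a balance of $2,760,000. Oskar then takes three-eighths of the balance ($1,035,000), for a total of $1,085,000. The remaining $1,725,000 passes to the descendants.
The descendants' portion ($1,725,000) is divided at the children's generation into 5 shares of $345,000. Celia, Dora, and Maeve each take $345,000. The 2 shares of the deceased (Verity and Nell) are combined into a pool of $690,000.
That pool ($690,000) is divided at the grandchildren's generation into 3 shares of $230,000. Priya and Callum each take $230,000. The remaining share for the deceased Faisal ($230,000) is carried to the next generation.
That pool ($230,000) is divided at the great-grandchildren's generation equally among Ines and Zainab: $115,000 each.

Oskar: $1,085,000; Celia: $345,000; Priya: $230,000; Ines: $115,000; Zainab: $115,000; Dora: $345,000; Maeve: $345,000; Callum: $230,000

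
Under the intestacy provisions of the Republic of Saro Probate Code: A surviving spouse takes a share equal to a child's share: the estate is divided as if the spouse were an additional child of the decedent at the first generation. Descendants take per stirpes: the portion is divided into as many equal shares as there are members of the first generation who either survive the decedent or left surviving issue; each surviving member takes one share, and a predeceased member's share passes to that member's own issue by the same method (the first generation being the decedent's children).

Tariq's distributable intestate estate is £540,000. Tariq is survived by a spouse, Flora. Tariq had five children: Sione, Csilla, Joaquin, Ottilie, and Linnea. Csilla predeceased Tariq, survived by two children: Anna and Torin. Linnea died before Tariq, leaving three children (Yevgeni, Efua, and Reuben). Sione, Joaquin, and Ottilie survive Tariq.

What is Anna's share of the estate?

The spouse counts as an additional share at the children's level, so there are 6 primary shares of £90,000. Flora takes one such share (£90,000).
The children's combined portion (£450,000) is divided into 5 shares of £90,000: Sione, Joaquin, and Ottilie each take £90,000; Csilla's £90,000 share passes to Csilla's issue; Linnea's £90,000 share passes to Linnea's issue.
Csilla's share (£90,000) is divided into 2 shares of £45,000: Anna and Torin each take £45,000.
Linnea's share (£90,000) is divided into 3 shares of £30,000: Yevgeni, Efua, and Reuben each take £30,000.

Anna receives £45,000.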